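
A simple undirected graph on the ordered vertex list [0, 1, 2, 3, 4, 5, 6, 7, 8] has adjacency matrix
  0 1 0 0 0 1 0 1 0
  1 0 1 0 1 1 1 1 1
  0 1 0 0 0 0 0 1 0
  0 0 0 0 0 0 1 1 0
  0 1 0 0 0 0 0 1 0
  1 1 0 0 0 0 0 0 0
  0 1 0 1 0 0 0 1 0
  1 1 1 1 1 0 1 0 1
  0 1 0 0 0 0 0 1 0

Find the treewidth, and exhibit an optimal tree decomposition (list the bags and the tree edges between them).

Every bag has size at most 3, so the width is 3 − 1 = 2 and tw(G) ≤ 2. Conversely, {0, 1, 5} is a clique of size 3, and the vertices of any clique must share a bag in every tree decomposition; so some bag has ≥ 3 vertices and tw(G) ≥ 2. Hence tw(G) = 2 exactly.

Treewidth 2.
One optimal decomposition is:
Bags: B1 = {1, 6, 7}  B2 = {0, 1, 7}  B3 = {0, 1, 5}  B4 = {1, 2, 7}  B5 = {3, 6, 7}  B6 = {1, 4, 7}  B7 = {1, 7, 8}
Tree: B1–B2, B2–B3, B2–B4, B1–B5, B1–B6, B6–B7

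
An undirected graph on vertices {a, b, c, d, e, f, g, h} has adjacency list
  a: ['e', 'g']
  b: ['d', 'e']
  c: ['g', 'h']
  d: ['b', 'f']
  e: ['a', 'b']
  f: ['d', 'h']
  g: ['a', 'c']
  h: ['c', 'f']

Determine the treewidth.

A width-2 tree decomposition is:
Bags: B1 = {b, d, e}  B2 = {d, e, f}  B3 = {e, f, h}  B4 = {c, e, h}  B5 = {c, e, g}  B6 = {a, e, g}
Tree: B1–B2, B2–B3, B3–B4, B4–B5, B5–B6
Each bag holds 3 vertices, so the decomposition has width 2, which upper-bounds the treewidth. Since e–b–d–f–h–c–g–a–e is a cycle in G, G is not acyclic. Forests are exactly the graphs of treewidth ≤ 1, so tw(G) ≥ 2. Therefore the treewidth is 2.

2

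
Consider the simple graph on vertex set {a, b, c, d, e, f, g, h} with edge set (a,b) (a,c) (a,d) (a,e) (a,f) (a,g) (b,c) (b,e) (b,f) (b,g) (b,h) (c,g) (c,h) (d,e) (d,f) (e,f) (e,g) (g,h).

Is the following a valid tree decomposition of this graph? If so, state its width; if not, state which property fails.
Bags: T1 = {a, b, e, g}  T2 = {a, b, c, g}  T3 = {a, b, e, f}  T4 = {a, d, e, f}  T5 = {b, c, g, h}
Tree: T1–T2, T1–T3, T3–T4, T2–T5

Yes; width 3.

Vertex coverage: the bags together contain {a, b, c, d, e, f, g, h}, the full vertex set. Edge coverage: each edge of G has both endpoints in at least one bag. Running intersection: for every vertex, the bags containing it form a connected subtree. All three properties hold, so this is a valid tree decomposition of width max|bag| − 1 = 3, and hence tw(G) ≤ 3.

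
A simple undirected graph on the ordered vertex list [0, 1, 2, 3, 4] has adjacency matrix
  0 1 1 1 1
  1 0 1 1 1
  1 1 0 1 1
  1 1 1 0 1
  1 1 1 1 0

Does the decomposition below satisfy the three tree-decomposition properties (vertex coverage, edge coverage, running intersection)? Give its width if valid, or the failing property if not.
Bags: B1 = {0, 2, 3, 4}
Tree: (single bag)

A tree decomposition must satisfy three properties: every vertex lies in some bag; for every edge, both endpoints lie together in some bag; and for every vertex, the bags containing it form a connected subtree. Here vertex 1 appears in no bag, so the decomposition is invalid.

No — vertex 1 appears in no bag.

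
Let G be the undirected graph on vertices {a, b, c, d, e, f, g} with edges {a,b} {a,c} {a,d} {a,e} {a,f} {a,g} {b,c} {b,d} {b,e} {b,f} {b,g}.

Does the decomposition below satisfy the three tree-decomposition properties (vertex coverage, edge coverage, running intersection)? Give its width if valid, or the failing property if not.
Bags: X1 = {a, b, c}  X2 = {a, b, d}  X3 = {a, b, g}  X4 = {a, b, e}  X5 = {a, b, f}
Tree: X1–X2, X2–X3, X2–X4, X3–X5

Vertex coverage: the bags together contain {a, b, c, d, e, f, g}, the full vertex set. Edge coverage: each edge of G has both endpoints in at least one bag. Running intersection: for every vertex, the bags containing it form a connected subtree. All three properties hold, so this is a valid tree decomposition of width max|bag| − 1 = 2, and hence tw(G) ≤ 2.

Yes; width 2.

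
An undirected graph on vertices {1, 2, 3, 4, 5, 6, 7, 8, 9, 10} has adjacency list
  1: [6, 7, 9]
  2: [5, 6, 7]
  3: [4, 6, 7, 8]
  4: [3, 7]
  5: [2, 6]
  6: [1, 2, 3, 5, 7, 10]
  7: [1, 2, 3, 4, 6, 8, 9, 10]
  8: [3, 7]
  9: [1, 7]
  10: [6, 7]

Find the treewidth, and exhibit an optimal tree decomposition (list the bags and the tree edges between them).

Every bag has size at most 3, so the width is 3 − 1 = 2 and tw(G) ≤ 2. For the lower bound, the 3 vertices {2, 5, 6} are pairwise adjacent, and any tree decomposition puts a clique entirely inside one bag — forcing width ≥ 2. Therefore the treewidth is 2.

Treewidth 2.
One optimal decomposition is:
Bags: B1 = {3, 6, 7}  B2 = {6, 7, 10}  B3 = {1, 6, 7}  B4 = {3, 4, 7}  B5 = {2, 6, 7}  B6 = {1, 7, 9}  B7 = {3, 7, 8}  B8 = {2, 5, 6}
Tree: B1–B2, B1–B3, B1–B4, B1–B5, B3–B6, B4–B7, B5–B8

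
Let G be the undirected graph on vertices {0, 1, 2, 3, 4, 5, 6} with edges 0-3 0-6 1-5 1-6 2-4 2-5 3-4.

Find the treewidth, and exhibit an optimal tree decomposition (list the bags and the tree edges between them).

Every bag has size at most 3, so the width is 3 − 1 = 2 and tw(G) ≤ 2. The edges 4–2–5–1–6–0–3–4 form a cycle, so G is not a tree and its treewidth is at least 2. The upper and lower bounds meet at 2, so that is the treewidth.

Treewidth 2.
One such decomposition:
Bags: B1 = {2, 4, 5}  B2 = {1, 4, 5}  B3 = {1, 4, 6}  B4 = {0, 4, 6}  B5 = {0, 3, 4}
Tree: B1–B2, B2–B3, B3–B4, B4–B5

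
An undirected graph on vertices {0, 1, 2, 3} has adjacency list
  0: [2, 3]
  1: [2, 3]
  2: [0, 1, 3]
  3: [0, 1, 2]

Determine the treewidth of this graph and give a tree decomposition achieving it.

The largest bag has 3 vertices, giving width 2; this decomposition certifies tw(G) ≤ 2. Conversely, {0, 2, 3} is a clique of size 3, and the vertices of any clique must share a bag in every tree decomposition; so some bag has ≥ 3 vertices and tw(G) ≥ 2. Therefore the treewidth is 2.

Treewidth 2.
One optimal decomposition is:
Bags: B1 = {1, 2, 3}  B2 = {0, 2, 3}
Tree: B1–B2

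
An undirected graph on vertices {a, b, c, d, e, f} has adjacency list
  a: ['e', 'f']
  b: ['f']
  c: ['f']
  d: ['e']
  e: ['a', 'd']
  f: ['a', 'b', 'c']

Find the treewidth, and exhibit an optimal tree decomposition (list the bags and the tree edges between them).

Treewidth 1.
One optimal decomposition is:
Bags: B1 = {a, f}  B2 = {c, f}  B3 = {b, f}  B4 = {a, e}  B5 = {d, e}
Tree: B1–B2, B2–B3, B1–B4, B4–B5

Every bag has size at most 2, so the width is 2 − 1 = 1 and tw(G) ≤ 1. Since G has at least one edge (e.g. a–f), it is not an edgeless graph, so tw(G) ≥ 1. The upper and lower bounds meet at 1, so that is the treewidth.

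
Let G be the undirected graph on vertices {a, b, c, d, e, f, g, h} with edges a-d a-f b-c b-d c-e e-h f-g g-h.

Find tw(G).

A width-2 tree decomposition is:
Bags: B1 = {a, b, d}  B2 = {a, b, c}  B3 = {a, c, e}  B4 = {a, e, h}  B5 = {a, g, h}  B6 = {a, f, g}
Tree: B1–B2, B2–B3, B3–B4, B4–B5, B5–B6
Each bag holds 3 vertices, so the decomposition has width 2, which upper-bounds the treewidth. The edges a–d–b–c–e–h–g–f–a form a cycle, so G is not a tree and its treewidth is at least 2. Combining the bounds, tw(G) = 2.

2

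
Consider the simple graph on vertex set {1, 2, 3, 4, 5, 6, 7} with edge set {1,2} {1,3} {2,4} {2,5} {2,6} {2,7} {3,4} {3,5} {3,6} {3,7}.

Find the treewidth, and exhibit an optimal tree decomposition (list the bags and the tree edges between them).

Each bag holds 3 vertices, so the decomposition has width 2, which upper-bounds the treewidth. Since 3–7–2–1–3 is a cycle in G, G is not acyclic. Forests are exactly the graphs of treewidth ≤ 1, so tw(G) ≥ 2. Therefore the treewidth is 2.

Treewidth 2.
One such decomposition:
Bags: B1 = {2, 3, 7}  B2 = {1, 2, 3}  B3 = {2, 3, 4}  B4 = {2, 3, 5}  B5 = {2, 3, 6}
Tree: B1–B2, B2–B3, B3–B4, B4–B5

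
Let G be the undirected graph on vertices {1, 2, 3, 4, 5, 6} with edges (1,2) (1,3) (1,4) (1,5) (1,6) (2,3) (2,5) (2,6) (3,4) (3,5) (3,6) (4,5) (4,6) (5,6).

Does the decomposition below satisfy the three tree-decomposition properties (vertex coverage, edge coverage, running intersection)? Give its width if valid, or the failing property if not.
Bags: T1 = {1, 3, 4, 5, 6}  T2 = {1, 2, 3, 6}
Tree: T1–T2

A tree decomposition must satisfy three properties: every vertex lies in some bag; for every edge, both endpoints lie together in some bag; and for every vertex, the bags containing it form a connected subtree. Here edge (5,2) lies in no bag, so the decomposition is invalid.

No — edge (5,2) lies in no bag.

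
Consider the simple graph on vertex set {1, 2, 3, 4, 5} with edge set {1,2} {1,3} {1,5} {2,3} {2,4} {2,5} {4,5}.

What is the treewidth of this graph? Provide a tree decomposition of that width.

The largest bag has 3 vertices, giving width 2; this decomposition certifies tw(G) ≤ 2. On the other hand G contains the 3-clique {1, 2, 3}. A clique must lie in a single bag of any decomposition, so no decomposition can have width below 2. Combining the bounds, tw(G) = 2.

Treewidth 2.
One such decomposition:
Bags: B1 = {2, 4, 5}  B2 = {1, 2, 5}  B3 = {1, 2, 3}
Tree: B1–B2, B2–B3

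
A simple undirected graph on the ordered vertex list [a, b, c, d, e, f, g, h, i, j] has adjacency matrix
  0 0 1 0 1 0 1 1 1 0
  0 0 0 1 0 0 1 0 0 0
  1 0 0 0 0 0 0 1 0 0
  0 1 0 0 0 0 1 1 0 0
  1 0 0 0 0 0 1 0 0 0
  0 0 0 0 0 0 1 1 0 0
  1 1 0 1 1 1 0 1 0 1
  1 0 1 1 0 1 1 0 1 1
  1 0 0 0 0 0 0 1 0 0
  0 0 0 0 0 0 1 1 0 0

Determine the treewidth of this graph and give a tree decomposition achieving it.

Treewidth 2.
One such decomposition:
Bags: B1 = {a, g, h}  B2 = {d, g, h}  B3 = {g, h, j}  B4 = {a, e, g}  B5 = {b, d, g}  B6 = {f, g, h}  B7 = {a, c, h}  B8 = {a, h, i}
Tree: B1–B2, B2–B3, B1–B4, B2–B5, B3–B6, B1–B7, B1–B8

Each bag holds 3 vertices, so the decomposition has width 2, which upper-bounds the treewidth. Conversely, {a, e, g} is a clique of size 3, and the vertices of any clique must share a bag in every tree decomposition; so some bag has ≥ 3 vertices and tw(G) ≥ 2. Combining the bounds, tw(G) = 2.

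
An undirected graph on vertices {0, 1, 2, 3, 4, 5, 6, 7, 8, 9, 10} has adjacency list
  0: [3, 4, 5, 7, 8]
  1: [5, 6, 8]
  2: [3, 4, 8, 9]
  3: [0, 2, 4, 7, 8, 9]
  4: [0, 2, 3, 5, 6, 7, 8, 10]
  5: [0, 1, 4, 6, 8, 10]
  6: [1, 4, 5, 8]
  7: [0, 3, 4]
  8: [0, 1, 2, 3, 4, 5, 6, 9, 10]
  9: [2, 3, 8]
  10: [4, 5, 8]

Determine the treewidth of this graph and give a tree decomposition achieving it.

Each bag holds 4 vertices, so the decomposition has width 3, which upper-bounds the treewidth. For the lower bound, the 4 vertices {1, 5, 6, 8} are pairwise adjacent, and any tree decomposition puts a clique entirely inside one bag — forcing width ≥ 3. Hence tw(G) = 3 exactly.

Treewidth 3.
One such decomposition:
Bags: B1 = {0, 3, 4, 8}  B2 = {2, 3, 4, 8}  B3 = {0, 4, 5, 8}  B4 = {4, 5, 6, 8}  B5 = {1, 5, 6, 8}  B6 = {4, 5, 8, 10}  B7 = {2, 3, 8, 9}  B8 = {0, 3, 4, 7}
Tree: B1–B2, B1–B3, B3–B4, B4–B5, B4–B6, B2–B7, B1–B8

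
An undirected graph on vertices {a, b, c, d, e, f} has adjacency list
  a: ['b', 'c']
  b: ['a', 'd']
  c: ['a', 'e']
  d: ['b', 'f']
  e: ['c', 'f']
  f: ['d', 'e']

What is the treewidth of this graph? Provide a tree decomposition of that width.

Treewidth 2.
Bags: B1 = {a, c, e}  B2 = {a, b, e}  B3 = {b, d, e}  B4 = {d, e, f}
Tree: B1–B2, B2–B3, B3–B4

Every bag has size at most 3, so the width is 3 − 1 = 2 and tw(G) ≤ 2. Since e–c–a–b–d–f–e is a cycle in G, G is not acyclic. Forests are exactly the graphs of treewidth ≤ 1, so tw(G) ≥ 2. The upper and lower bounds meet at 2, so that is the treewidth.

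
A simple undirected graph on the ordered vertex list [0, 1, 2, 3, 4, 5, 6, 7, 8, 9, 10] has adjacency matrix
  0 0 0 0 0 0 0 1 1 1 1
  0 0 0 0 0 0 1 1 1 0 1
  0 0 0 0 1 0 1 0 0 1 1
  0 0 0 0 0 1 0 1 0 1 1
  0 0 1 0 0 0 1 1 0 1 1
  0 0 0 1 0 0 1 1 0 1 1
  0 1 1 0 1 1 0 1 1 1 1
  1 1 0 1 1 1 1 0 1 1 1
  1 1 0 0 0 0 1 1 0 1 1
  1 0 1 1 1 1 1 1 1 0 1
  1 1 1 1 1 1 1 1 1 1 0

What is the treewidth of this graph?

4

A width-4 tree decomposition is:
Bags: B1 = {6, 7, 8, 9, 10}  B2 = {4, 6, 7, 9, 10}  B3 = {5, 6, 7, 9, 10}  B4 = {1, 6, 7, 8, 10}  B5 = {0, 7, 8, 9, 10}  B6 = {2, 4, 6, 9, 10}  B7 = {3, 5, 7, 9, 10}
Tree: B1–B2, B1–B3, B1–B4, B1–B5, B2–B6, B3–B7
The largest bag has 5 vertices, giving width 4; this decomposition certifies tw(G) ≤ 4. For the lower bound, the 5 vertices {2, 4, 6, 9, 10} are pairwise adjacent, and any tree decomposition puts a clique entirely inside one bag — forcing width ≥ 4. Hence tw(G) = 4 exactly.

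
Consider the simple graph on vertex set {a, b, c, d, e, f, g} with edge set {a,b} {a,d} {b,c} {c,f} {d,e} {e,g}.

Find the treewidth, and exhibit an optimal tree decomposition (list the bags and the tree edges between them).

Treewidth 1.
One such decomposition:
Bags: B1 = {c, f}  B2 = {b, c}  B3 = {a, b}  B4 = {a, d}  B5 = {d, e}  B6 = {e, g}
Tree: B1–B2, B2–B3, B3–B4, B4–B5, B5–B6

Each bag holds 2 vertices, so the decomposition has width 1, which upper-bounds the treewidth. Since G has at least one edge (e.g. f–c), it is not an edgeless graph, so tw(G) ≥ 1. The upper and lower bounds meet at 1, so that is the treewidth.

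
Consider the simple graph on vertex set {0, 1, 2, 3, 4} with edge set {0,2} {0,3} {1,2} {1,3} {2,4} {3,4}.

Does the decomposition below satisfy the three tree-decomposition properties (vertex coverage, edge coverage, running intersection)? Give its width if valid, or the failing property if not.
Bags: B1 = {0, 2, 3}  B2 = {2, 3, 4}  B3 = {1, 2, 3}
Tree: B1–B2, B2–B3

Every vertex of G appears in some bag (union = {0, 1, 2, 3, 4}); every edge is covered by a bag; and for each vertex v the set of bags containing v is connected in the bag tree. The decomposition is therefore valid. The largest bag has 3 vertices, so the width is 2.

Yes; width 2.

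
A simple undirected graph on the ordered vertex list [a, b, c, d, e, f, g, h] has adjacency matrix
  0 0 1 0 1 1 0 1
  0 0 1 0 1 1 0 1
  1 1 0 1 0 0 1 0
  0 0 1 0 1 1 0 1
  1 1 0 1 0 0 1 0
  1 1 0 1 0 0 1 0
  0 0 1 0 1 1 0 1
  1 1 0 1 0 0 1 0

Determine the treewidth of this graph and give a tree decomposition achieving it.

Treewidth 4.
One such decomposition:
Bags: B1 = {c, d, e, f, h}  B2 = {a, c, e, f, h}  B3 = {b, c, e, f, h}  B4 = {c, e, f, g, h}
Tree: B1–B2, B2–B3, B3–B4

The largest bag has 5 vertices, giving width 4; this decomposition certifies tw(G) ≤ 4. For the lower bound: the 5 vertex sets {d,h}, {a,e}, {b,c}, {f}, {g} are disjoint, each induces a connected subgraph, and every pair is joined by at least one edge of G. Contracting each set to a single vertex therefore yields K_{5} as a minor, and since treewidth is minor-monotone, tw(G) ≥ tw(K_{5}) = 4. Combining the bounds, tw(G) = 4.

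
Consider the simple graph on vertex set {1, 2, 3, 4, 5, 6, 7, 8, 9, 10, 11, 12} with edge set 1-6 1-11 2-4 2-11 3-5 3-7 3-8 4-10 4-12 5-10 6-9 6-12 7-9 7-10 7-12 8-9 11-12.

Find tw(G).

3

A width-3 tree decomposition is:
Bags: B1 = {3, 5, 8, 9}  B2 = {3, 5, 7, 9}  B3 = {5, 7, 9, 10}  B4 = {6, 7, 9, 10}  B5 = {6, 7, 10, 12}  B6 = {4, 6, 10, 12}  B7 = {1, 4, 6, 12}  B8 = {1, 4, 11, 12}  B9 = {1, 2, 4, 11}
Tree: B1–B2, B2–B3, B3–B4, B4–B5, B5–B6, B6–B7, B7–B8, B8–B9
The largest bag has 4 vertices, giving width 3; this decomposition certifies tw(G) ≤ 3. For the lower bound: the 4 vertex sets {3,5,8}, {9}, {7}, {4,6,10,12} are disjoint, each induces a connected subgraph, and every pair is joined by at least one edge of G. Contracting each set to a single vertex therefore yields K_{4} as a minor, and since treewidth is minor-monotone, tw(G) ≥ tw(K_{4}) = 3. Hence tw(G) = 3 exactly.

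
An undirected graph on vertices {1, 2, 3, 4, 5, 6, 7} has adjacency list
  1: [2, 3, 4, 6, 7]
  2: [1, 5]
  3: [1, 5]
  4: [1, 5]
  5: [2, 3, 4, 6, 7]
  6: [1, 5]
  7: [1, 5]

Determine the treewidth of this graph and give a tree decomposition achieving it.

The largest bag has 3 vertices, giving width 2; this decomposition certifies tw(G) ≤ 2. For the lower bound, G contains the cycle 5–6–1–3–5, so G is not a forest; only forests have treewidth ≤ 1, hence tw(G) ≥ 2. Combining the bounds, tw(G) = 2.

Treewidth 2.
One optimal decomposition is:
Bags: B1 = {1, 5, 6}  B2 = {1, 3, 5}  B3 = {1, 2, 5}  B4 = {1, 5, 7}  B5 = {1, 4, 5}
Tree: B1–B2, B2–B3, B3–B4, B4–B5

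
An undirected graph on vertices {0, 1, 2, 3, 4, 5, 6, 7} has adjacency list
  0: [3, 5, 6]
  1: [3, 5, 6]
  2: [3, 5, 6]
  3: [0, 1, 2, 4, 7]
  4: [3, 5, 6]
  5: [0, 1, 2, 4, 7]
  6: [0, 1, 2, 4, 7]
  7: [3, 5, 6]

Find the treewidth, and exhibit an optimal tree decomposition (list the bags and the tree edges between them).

Treewidth 3.
One optimal decomposition is:
Bags: B1 = {3, 4, 5, 6}  B2 = {2, 3, 5, 6}  B3 = {0, 3, 5, 6}  B4 = {3, 5, 6, 7}  B5 = {1, 3, 5, 6}
Tree: B1–B2, B2–B3, B3–B4, B4–B5

Each bag holds 4 vertices, so the decomposition has width 3, which upper-bounds the treewidth. For the lower bound: the 4 vertex sets {3,4}, {2,5}, {6}, {0} are disjoint, each induces a connected subgraph, and every pair is joined by at least one edge of G. Contracting each set to a single vertex therefore yields K_{4} as a minor, and since treewidth is minor-monotone, tw(G) ≥ tw(K_{4}) = 3. Therefore the treewidth is 3.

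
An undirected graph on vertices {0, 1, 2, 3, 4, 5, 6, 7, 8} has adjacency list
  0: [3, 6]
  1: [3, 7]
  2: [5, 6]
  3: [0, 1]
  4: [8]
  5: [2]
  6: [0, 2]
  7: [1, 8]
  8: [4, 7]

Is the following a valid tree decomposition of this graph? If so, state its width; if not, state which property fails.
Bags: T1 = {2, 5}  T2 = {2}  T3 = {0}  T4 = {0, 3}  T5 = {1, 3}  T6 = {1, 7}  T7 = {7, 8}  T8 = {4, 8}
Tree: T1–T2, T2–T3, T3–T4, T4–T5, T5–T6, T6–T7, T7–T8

A tree decomposition must satisfy three properties: every vertex lies in some bag; for every edge, both endpoints lie together in some bag; and for every vertex, the bags containing it form a connected subtree. Here vertex 6 appears in no bag, so the decomposition is invalid.

No — vertex 6 appears in no bag.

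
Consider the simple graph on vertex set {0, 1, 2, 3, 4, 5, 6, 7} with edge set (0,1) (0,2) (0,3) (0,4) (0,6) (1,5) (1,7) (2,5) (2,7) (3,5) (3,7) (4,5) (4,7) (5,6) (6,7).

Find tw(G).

A width-3 tree decomposition is:
Bags: B1 = {0, 4, 5, 7}  B2 = {0, 3, 5, 7}  B3 = {0, 2, 5, 7}  B4 = {0, 5, 6, 7}  B5 = {0, 1, 5, 7}
Tree: B1–B2, B2–B3, B3–B4, B4–B5
Each bag holds 4 vertices, so the decomposition has width 3, which upper-bounds the treewidth. For the lower bound: the 4 vertex sets {0,4}, {3,7}, {5}, {2} are disjoint, each induces a connected subgraph, and every pair is joined by at least one edge of G. Contracting each set to a single vertex therefore yields K_{4} as a minor, and since treewidth is minor-monotone, tw(G) ≥ tw(K_{4}) = 3. Combining the bounds, tw(G) = 3.

3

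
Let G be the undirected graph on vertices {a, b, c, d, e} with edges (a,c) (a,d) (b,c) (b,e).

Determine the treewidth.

1

A width-1 tree decomposition is:
Bags: B1 = {b, c}  B2 = {a, c}  B3 = {b, e}  B4 = {a, d}
Tree: B1–B2, B1–B3, B2–B4
Each bag holds 2 vertices, so the decomposition has width 1, which upper-bounds the treewidth. G has an edge, so its treewidth is at least 1. Hence tw(G) = 1 exactly.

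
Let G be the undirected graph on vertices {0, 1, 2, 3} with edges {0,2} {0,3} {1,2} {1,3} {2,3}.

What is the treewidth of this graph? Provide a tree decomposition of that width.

The largest bag has 3 vertices, giving width 2; this decomposition certifies tw(G) ≤ 2. On the other hand G contains the 3-clique {0, 2, 3}. A clique must lie in a single bag of any decomposition, so no decomposition can have width below 2. Hence tw(G) = 2 exactly.

Treewidth 2.
Bags: B1 = {1, 2, 3}  B2 = {0, 2, 3}
Tree: B1–B2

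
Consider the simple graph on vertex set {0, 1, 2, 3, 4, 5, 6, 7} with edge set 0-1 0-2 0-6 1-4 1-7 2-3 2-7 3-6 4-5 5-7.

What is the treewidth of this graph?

2

A width-2 tree decomposition is:
Bags: B1 = {1, 4, 5}  B2 = {1, 5, 7}  B3 = {0, 1, 7}  B4 = {0, 2, 7}  B5 = {0, 2, 6}  B6 = {2, 3, 6}
Tree: B1–B2, B2–B3, B3–B4, B4–B5, B5–B6
The largest bag has 3 vertices, giving width 2; this decomposition certifies tw(G) ≤ 2. Since 4–5–7–1–4 is a cycle in G, G is not acyclic. Forests are exactly the graphs of treewidth ≤ 1, so tw(G) ≥ 2. The upper and lower bounds meet at 2, so that is the treewidth.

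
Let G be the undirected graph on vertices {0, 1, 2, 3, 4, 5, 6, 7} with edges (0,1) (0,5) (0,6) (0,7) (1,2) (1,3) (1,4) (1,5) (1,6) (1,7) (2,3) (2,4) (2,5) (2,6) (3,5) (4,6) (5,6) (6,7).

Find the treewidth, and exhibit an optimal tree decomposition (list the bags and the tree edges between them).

The largest bag has 4 vertices, giving width 3; this decomposition certifies tw(G) ≤ 3. Conversely, {1, 2, 3, 5} is a clique of size 4, and the vertices of any clique must share a bag in every tree decomposition; so some bag has ≥ 4 vertices and tw(G) ≥ 3. Therefore the treewidth is 3.

Treewidth 3.
Bags: B1 = {0, 1, 5, 6}  B2 = {1, 2, 5, 6}  B3 = {1, 2, 4, 6}  B4 = {1, 2, 3, 5}  B5 = {0, 1, 6, 7}
Tree: B1–B2, B2–B3, B2–B4, B1–B5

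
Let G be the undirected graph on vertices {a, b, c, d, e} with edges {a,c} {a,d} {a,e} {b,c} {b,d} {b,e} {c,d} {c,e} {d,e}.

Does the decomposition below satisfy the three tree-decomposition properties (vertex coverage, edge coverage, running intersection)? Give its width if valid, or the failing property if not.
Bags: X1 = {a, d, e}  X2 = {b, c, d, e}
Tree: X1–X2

No — edge (c,a) lies in no bag.

A tree decomposition must satisfy three properties: every vertex lies in some bag; for every edge, both endpoints lie together in some bag; and for every vertex, the bags containing it form a connected subtree. Here edge (c,a) lies in no bag, so the decomposition is invalid.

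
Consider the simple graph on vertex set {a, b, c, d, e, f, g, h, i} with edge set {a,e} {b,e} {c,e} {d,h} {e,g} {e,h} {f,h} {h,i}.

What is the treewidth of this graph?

1

A width-1 tree decomposition is:
Bags: B1 = {e, h}  B2 = {f, h}  B3 = {d, h}  B4 = {h, i}  B5 = {e, g}  B6 = {a, e}  B7 = {b, e}  B8 = {c, e}
Tree: B1–B2, B1–B3, B1–B4, B1–B5, B1–B6, B1–B7, B7–B8
Every bag has size at most 2, so the width is 2 − 1 = 1 and tw(G) ≤ 1. Since G has at least one edge (e.g. h–e), it is not an edgeless graph, so tw(G) ≥ 1. Hence tw(G) = 1 exactly.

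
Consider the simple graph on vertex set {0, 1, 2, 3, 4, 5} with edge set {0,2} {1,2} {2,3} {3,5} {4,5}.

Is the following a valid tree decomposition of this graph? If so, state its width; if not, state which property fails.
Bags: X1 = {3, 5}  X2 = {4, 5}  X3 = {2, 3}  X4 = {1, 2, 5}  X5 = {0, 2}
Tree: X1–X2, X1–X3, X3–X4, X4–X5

No — bags containing vertex 5 are not connected in the tree.

A tree decomposition must satisfy three properties: every vertex lies in some bag; for every edge, both endpoints lie together in some bag; and for every vertex, the bags containing it form a connected subtree. Here bags containing vertex 5 are not connected in the tree, so the decomposition is invalid.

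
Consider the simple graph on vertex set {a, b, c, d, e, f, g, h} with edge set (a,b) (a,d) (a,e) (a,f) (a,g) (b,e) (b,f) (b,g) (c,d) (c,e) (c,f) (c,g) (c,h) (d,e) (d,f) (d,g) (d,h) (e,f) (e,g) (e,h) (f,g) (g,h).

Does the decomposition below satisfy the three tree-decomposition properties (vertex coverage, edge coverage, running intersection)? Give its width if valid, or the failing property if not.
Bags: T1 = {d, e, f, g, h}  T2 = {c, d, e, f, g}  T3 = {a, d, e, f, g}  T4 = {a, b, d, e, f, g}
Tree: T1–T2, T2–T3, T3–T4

No — edge (c,h) lies in no bag.

A tree decomposition must satisfy three properties: every vertex lies in some bag; for every edge, both endpoints lie together in some bag; and for every vertex, the bags containing it form a connected subtree. Here edge (c,h) lies in no bag, so the decomposition is invalid.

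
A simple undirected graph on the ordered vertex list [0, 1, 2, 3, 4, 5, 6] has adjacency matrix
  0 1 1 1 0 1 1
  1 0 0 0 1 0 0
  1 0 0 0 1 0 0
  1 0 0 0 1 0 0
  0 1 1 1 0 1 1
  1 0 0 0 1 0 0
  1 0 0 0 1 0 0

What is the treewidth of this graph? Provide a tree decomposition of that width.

Each bag holds 3 vertices, so the decomposition has width 2, which upper-bounds the treewidth. The edges 4–6–0–1–4 form a cycle, so G is not a tree and its treewidth is at least 2. Hence tw(G) = 2 exactly.

Treewidth 2.
Bags: B1 = {0, 4, 6}  B2 = {0, 1, 4}  B3 = {0, 4, 5}  B4 = {0, 3, 4}  B5 = {0, 2, 4}
Tree: B1–B2, B2–B3, B3–B4, B4–B5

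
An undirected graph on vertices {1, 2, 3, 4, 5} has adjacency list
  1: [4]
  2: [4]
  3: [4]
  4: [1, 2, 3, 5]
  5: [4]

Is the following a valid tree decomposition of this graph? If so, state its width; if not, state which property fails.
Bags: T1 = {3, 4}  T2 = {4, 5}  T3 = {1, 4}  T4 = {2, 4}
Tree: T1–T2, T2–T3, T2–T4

Yes; width 1.

Checking the three conditions: (i) the bags cover all of {1, 2, 3, 4, 5}; (ii) for each edge, some bag contains both endpoints; (iii) the bags containing any fixed vertex form a subtree. All hold, so the decomposition is valid with width 2 − 1 = 1.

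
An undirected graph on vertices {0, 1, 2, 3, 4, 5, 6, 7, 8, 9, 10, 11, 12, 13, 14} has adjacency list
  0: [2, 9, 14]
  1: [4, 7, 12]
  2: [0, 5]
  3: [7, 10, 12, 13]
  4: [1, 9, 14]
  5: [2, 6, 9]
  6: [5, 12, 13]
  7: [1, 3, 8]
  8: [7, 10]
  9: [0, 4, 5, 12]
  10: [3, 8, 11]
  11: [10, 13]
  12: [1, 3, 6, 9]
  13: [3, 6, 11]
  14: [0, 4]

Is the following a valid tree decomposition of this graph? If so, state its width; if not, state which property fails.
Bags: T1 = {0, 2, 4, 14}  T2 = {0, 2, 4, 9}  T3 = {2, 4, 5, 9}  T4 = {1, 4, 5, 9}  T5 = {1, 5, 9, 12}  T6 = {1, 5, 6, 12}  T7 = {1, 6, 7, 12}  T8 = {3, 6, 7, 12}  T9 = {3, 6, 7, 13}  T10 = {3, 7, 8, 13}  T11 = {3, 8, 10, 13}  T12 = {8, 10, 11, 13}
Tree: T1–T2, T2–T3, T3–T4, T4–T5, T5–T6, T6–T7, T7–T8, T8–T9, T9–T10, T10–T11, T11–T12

Every vertex of G appears in some bag (union = {0, 1, 2, 3, 4, 5, 6, 7, 8, 9, 10, 11, 12, 13, 14}); every edge is covered by a bag; and for each vertex v the set of bags containing v is connected in the bag tree. The decomposition is therefore valid. The largest bag has 4 vertices, so the width is 3.

Yes; width 3.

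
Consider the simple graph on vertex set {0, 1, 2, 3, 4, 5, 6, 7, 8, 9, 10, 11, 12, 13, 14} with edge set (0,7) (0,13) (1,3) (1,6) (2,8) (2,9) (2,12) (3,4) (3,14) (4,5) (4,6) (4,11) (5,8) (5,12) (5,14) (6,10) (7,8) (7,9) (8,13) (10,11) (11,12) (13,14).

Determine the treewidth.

3

A width-3 tree decomposition is:
Bags: B1 = {0, 7, 9, 13}  B2 = {7, 8, 9, 13}  B3 = {2, 8, 9, 13}  B4 = {2, 8, 13, 14}  B5 = {2, 5, 8, 14}  B6 = {2, 5, 12, 14}  B7 = {3, 5, 12, 14}  B8 = {3, 4, 5, 12}  B9 = {3, 4, 11, 12}  B10 = {1, 3, 4, 11}  B11 = {1, 4, 6, 11}  B12 = {1, 6, 10, 11}
Tree: B1–B2, B2–B3, B3–B4, B4–B5, B5–B6, B6–B7, B7–B8, B8–B9, B9–B10, B10–B11, B11–B12
The largest bag has 4 vertices, giving width 3; this decomposition certifies tw(G) ≤ 3. For the lower bound: the 4 vertex sets {0,7,9}, {13}, {8}, {2,5,12,14} are disjoint, each induces a connected subgraph, and every pair is joined by at least one edge of G. Contracting each set to a single vertex therefore yields K_{4} as a minor, and since treewidth is minor-monotone, tw(G) ≥ tw(K_{4}) = 3. Therefore the treewidth is 3.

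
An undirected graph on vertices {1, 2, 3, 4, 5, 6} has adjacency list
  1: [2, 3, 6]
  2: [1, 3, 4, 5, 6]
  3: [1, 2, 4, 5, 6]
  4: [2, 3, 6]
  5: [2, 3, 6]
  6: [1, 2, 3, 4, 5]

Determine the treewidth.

3

A width-3 tree decomposition is:
Bags: B1 = {2, 3, 5, 6}  B2 = {2, 3, 4, 6}  B3 = {1, 2, 3, 6}
Tree: B1–B2, B2–B3
Each bag holds 4 vertices, so the decomposition has width 3, which upper-bounds the treewidth. On the other hand G contains the 4-clique {1, 2, 3, 6}. A clique must lie in a single bag of any decomposition, so no decomposition can have width below 3. The upper and lower bounds meet at 3, so that is the treewidth.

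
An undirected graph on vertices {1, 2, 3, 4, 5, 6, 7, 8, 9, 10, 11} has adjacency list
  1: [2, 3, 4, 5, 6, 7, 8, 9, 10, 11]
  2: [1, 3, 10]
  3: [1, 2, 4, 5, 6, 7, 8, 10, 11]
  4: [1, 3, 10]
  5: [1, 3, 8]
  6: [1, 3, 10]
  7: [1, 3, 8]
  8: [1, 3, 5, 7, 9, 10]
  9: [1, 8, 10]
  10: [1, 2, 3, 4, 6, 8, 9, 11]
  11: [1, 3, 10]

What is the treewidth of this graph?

3

A width-3 tree decomposition is:
Bags: B1 = {1, 3, 10, 11}  B2 = {1, 3, 4, 10}  B3 = {1, 3, 8, 10}  B4 = {1, 3, 5, 8}  B5 = {1, 3, 7, 8}  B6 = {1, 3, 6, 10}  B7 = {1, 8, 9, 10}  B8 = {1, 2, 3, 10}
Tree: B1–B2, B1–B3, B3–B4, B3–B5, B3–B6, B3–B7, B3–B8
The largest bag has 4 vertices, giving width 3; this decomposition certifies tw(G) ≤ 3. For the lower bound, the 4 vertices {1, 8, 9, 10} are pairwise adjacent, and any tree decomposition puts a clique entirely inside one bag — forcing width ≥ 3. Hence tw(G) = 3 exactly.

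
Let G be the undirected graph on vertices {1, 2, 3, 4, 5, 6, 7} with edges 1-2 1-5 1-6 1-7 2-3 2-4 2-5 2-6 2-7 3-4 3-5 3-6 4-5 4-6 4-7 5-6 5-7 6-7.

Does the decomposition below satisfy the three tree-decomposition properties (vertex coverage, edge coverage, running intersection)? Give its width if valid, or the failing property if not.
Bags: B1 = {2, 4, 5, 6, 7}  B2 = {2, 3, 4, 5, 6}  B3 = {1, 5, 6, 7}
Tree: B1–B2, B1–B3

A tree decomposition must satisfy three properties: every vertex lies in some bag; for every edge, both endpoints lie together in some bag; and for every vertex, the bags containing it form a connected subtree. Here edge (2,1) lies in no bag, so the decomposition is invalid.

No — edge (2,1) lies in no bag.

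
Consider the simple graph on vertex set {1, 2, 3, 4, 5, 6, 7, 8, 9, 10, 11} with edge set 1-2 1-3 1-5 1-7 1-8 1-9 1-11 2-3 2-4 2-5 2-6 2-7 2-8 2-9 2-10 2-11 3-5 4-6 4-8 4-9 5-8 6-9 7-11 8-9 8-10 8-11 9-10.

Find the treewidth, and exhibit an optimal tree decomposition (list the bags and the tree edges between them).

Treewidth 3.
Bags: B1 = {1, 2, 8, 11}  B2 = {1, 2, 8, 9}  B3 = {1, 2, 7, 11}  B4 = {2, 4, 8, 9}  B5 = {2, 4, 6, 9}  B6 = {1, 2, 5, 8}  B7 = {2, 8, 9, 10}  B8 = {1, 2, 3, 5}
Tree: B1–B2, B1–B3, B2–B4, B4–B5, B2–B6, B2–B7, B6–B8

Every bag has size at most 4, so the width is 4 − 1 = 3 and tw(G) ≤ 3. For the lower bound, the 4 vertices {1, 2, 8, 9} are pairwise adjacent, and any tree decomposition puts a clique entirely inside one bag — forcing width ≥ 3. The upper and lower bounds meet at 3, so that is the treewidth.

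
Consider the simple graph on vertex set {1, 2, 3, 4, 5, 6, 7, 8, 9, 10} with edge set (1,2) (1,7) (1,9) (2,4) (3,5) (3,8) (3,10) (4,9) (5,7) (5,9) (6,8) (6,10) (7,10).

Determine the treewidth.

A width-2 tree decomposition is:
Bags: B1 = {6, 8, 10}  B2 = {3, 8, 10}  B3 = {3, 7, 10}  B4 = {3, 5, 7}  B5 = {1, 5, 7}  B6 = {1, 5, 9}  B7 = {1, 2, 9}  B8 = {2, 4, 9}
Tree: B1–B2, B2–B3, B3–B4, B4–B5, B5–B6, B6–B7, B7–B8
The largest bag has 3 vertices, giving width 2; this decomposition certifies tw(G) ≤ 2. Since 6–8–3–10–6 is a cycle in G, G is not acyclic. Forests are exactly the graphs of treewidth ≤ 1, so tw(G) ≥ 2. Therefore the treewidth is 2.

2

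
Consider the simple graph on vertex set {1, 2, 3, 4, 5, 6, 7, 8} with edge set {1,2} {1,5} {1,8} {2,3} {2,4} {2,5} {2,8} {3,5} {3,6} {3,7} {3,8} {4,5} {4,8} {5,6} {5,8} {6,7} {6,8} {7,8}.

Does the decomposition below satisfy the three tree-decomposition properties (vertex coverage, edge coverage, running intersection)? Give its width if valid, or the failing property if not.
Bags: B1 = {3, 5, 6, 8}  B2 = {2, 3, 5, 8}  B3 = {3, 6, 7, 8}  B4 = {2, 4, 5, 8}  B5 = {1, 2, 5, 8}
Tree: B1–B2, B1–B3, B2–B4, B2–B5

Yes; width 3.

Checking the three conditions: (i) the bags cover all of {1, 2, 3, 4, 5, 6, 7, 8}; (ii) for each edge, some bag contains both endpoints; (iii) the bags containing any fixed vertex form a subtree. All hold, so the decomposition is valid with width 4 − 1 = 3.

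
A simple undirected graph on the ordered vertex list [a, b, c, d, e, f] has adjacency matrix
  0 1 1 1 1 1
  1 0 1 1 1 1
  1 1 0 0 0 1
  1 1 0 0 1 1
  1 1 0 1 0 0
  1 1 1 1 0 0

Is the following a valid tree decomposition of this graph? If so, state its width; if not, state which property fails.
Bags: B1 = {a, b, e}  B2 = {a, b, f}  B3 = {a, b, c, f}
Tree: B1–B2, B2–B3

No — vertex d appears in no bag.

A tree decomposition must satisfy three properties: every vertex lies in some bag; for every edge, both endpoints lie together in some bag; and for every vertex, the bags containing it form a connected subtree. Here vertex d appears in no bag, so the decomposition is invalid.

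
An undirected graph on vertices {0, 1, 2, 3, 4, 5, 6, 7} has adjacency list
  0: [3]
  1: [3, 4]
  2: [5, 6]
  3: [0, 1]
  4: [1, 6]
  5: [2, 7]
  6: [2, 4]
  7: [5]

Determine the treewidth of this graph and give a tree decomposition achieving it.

The largest bag has 2 vertices, giving width 1; this decomposition certifies tw(G) ≤ 1. Any graph with an edge has treewidth ≥ 1, and G has the edge 0–3. Therefore the treewidth is 1.

Treewidth 1.
One optimal decomposition is:
Bags: B1 = {0, 3}  B2 = {1, 3}  B3 = {1, 4}  B4 = {4, 6}  B5 = {2, 6}  B6 = {2, 5}  B7 = {5, 7}
Tree: B1–B2, B2–B3, B3–B4, B4–B5, B5–B6, B6–B7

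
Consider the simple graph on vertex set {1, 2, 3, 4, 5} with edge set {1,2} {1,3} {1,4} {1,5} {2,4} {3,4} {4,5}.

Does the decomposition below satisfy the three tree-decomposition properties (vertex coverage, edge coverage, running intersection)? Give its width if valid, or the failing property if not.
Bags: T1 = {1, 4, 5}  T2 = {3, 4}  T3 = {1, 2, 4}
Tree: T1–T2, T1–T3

No — edge (1,3) lies in no bag.

A tree decomposition must satisfy three properties: every vertex lies in some bag; for every edge, both endpoints lie together in some bag; and for every vertex, the bags containing it form a connected subtree. Here edge (1,3) lies in no bag, so the decomposition is invalid.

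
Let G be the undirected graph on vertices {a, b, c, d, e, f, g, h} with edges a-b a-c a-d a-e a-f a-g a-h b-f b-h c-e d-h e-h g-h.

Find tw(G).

2

A width-2 tree decomposition is:
Bags: B1 = {a, e, h}  B2 = {a, g, h}  B3 = {a, d, h}  B4 = {a, b, h}  B5 = {a, b, f}  B6 = {a, c, e}
Tree: B1–B2, B2–B3, B3–B4, B4–B5, B1–B6
The largest bag has 3 vertices, giving width 2; this decomposition certifies tw(G) ≤ 2. On the other hand G contains the 3-clique {a, d, h}. A clique must lie in a single bag of any decomposition, so no decomposition can have width below 2. The upper and lower bounds meet at 2, so that is the treewidth.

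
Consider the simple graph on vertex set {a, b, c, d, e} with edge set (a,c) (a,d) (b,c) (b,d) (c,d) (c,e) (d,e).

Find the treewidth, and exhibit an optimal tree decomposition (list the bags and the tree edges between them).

Treewidth 2.
One optimal decomposition is:
Bags: B1 = {b, c, d}  B2 = {c, d, e}  B3 = {a, c, d}
Tree: B1–B2, B2–B3

Each bag holds 3 vertices, so the decomposition has width 2, which upper-bounds the treewidth. For the lower bound, the 3 vertices {c, d, e} are pairwise adjacent, and any tree decomposition puts a clique entirely inside one bag — forcing width ≥ 2. Hence tw(G) = 2 exactly.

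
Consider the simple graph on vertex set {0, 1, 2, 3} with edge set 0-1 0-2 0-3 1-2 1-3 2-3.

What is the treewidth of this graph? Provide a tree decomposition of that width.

With just one bag of size 4, the width is 4 − 1 = 3, so tw(G) ≤ 3. For the lower bound, the 4 vertices {0, 1, 2, 3} are pairwise adjacent, and any tree decomposition puts a clique entirely inside one bag — forcing width ≥ 3. The upper and lower bounds meet at 3, so that is the treewidth.

Treewidth 3.
One optimal decomposition is:
Bags: B1 = {0, 1, 2, 3}
Tree: (single bag)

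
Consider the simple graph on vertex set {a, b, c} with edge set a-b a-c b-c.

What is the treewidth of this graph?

A width-2 tree decomposition is:
Bags: B1 = {a, b, c}
Tree: (single bag)
With just one bag of size 3, the width is 3 − 1 = 2, so tw(G) ≤ 2. On the other hand G contains the 3-clique {a, b, c}. A clique must lie in a single bag of any decomposition, so no decomposition can have width below 2. The upper and lower bounds meet at 2, so that is the treewidth.

2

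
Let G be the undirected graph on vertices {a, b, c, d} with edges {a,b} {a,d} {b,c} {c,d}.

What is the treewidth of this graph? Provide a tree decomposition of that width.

Treewidth 2.
One such decomposition:
Bags: B1 = {a, b, d}  B2 = {b, c, d}
Tree: B1–B2

Each bag holds 3 vertices, so the decomposition has width 2, which upper-bounds the treewidth. Since d–a–b–c–d is a cycle in G, G is not acyclic. Forests are exactly the graphs of treewidth ≤ 1, so tw(G) ≥ 2. Therefore the treewidth is 2.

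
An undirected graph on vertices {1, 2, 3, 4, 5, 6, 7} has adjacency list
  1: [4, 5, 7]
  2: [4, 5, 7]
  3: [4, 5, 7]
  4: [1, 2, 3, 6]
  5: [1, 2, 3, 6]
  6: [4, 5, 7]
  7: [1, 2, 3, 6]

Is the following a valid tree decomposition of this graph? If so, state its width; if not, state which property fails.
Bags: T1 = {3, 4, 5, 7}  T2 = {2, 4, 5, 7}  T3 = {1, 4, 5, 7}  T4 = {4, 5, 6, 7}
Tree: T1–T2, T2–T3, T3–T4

Vertex coverage: the bags together contain {1, 2, 3, 4, 5, 6, 7}, the full vertex set. Edge coverage: each edge of G has both endpoints in at least one bag. Running intersection: for every vertex, the bags containing it form a connected subtree. All three properties hold, so this is a valid tree decomposition of width max|bag| − 1 = 3, and hence tw(G) ≤ 3.

Yes; width 3.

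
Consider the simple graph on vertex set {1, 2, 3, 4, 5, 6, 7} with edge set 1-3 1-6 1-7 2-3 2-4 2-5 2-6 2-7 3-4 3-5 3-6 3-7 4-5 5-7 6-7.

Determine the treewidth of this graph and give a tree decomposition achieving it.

The largest bag has 4 vertices, giving width 3; this decomposition certifies tw(G) ≤ 3. On the other hand G contains the 4-clique {1, 3, 6, 7}. A clique must lie in a single bag of any decomposition, so no decomposition can have width below 3. Combining the bounds, tw(G) = 3.

Treewidth 3.
One such decomposition:
Bags: B1 = {2, 3, 4, 5}  B2 = {2, 3, 5, 7}  B3 = {2, 3, 6, 7}  B4 = {1, 3, 6, 7}
Tree: B1–B2, B2–B3, B3–B4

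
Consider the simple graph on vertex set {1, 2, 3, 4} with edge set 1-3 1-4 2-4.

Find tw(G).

A width-1 tree decomposition is:
Bags: B1 = {1, 4}  B2 = {1, 3}  B3 = {2, 4}
Tree: B1–B2, B1–B3
The largest bag has 2 vertices, giving width 1; this decomposition certifies tw(G) ≤ 1. Since G has at least one edge (e.g. 1–4), it is not an edgeless graph, so tw(G) ≥ 1. The upper and lower bounds meet at 1, so that is the treewidth.

1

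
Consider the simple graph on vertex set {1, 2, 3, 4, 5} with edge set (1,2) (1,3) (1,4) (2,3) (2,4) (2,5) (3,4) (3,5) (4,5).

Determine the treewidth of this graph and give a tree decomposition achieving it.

Treewidth 3.
One optimal decomposition is:
Bags: B1 = {1, 2, 3, 4}  B2 = {2, 3, 4, 5}
Tree: B1–B2

Every bag has size at most 4, so the width is 4 − 1 = 3 and tw(G) ≤ 3. Conversely, {1, 2, 3, 4} is a clique of size 4, and the vertices of any clique must share a bag in every tree decomposition; so some bag has ≥ 4 vertices and tw(G) ≥ 3. Hence tw(G) = 3 exactly.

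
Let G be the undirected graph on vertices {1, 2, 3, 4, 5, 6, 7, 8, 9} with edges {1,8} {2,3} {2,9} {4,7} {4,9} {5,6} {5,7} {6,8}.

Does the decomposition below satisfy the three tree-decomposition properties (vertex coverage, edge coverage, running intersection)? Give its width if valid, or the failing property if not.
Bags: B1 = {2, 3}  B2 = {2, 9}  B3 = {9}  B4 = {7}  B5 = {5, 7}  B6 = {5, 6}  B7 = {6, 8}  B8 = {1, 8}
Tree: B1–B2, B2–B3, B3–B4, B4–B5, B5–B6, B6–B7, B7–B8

No — vertex 4 appears in no bag.

A tree decomposition must satisfy three properties: every vertex lies in some bag; for every edge, both endpoints lie together in some bag; and for every vertex, the bags containing it form a connected subtree. Here vertex 4 appears in no bag, so the decomposition is invalid.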